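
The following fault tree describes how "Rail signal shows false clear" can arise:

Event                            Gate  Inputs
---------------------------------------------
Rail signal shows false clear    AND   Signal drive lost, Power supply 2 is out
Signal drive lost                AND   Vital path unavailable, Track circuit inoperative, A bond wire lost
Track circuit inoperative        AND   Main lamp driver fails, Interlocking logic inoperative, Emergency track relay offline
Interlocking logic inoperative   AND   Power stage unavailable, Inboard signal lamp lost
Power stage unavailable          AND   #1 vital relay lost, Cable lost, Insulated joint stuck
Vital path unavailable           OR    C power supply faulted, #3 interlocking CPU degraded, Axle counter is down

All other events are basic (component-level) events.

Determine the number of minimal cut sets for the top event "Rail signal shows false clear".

Vital path unavailable [OR]: union of children's cut sets → 3 cut set(s).
Power stage unavailable [AND]: one cut set from each child combined → 1 × 1 × 1 = 1 cut set(s).
Interlocking logic inoperative [AND]: one cut set from each child combined → 1 × 1 = 1 cut set(s).
Track circuit inoperative [AND]: one cut set from each child combined → 1 × 1 × 1 = 1 cut set(s).
Signal drive lost [AND]: one cut set from each child combined → 3 × 1 × 1 = 3 cut set(s).
Rail signal shows false clear [AND]: one cut set from each child combined → 3 × 1 = 3 cut set(s).
Minimal cut sets: {#1 vital relay lost, A bond wire lost, C power supply faulted, Cable lost, Emergency track relay offline, Inboard signal lamp lost, Insulated joint stuck, Main lamp driver fails, Power supply 2 is out}; {#1 vital relay lost, #3 interlocking CPU degraded, A bond wire lost, Cable lost, Emergency track relay offline, Inboard signal lamp lost, Insulated joint stuck, Main lamp driver fails, Power supply 2 is out}; {#1 vital relay lost, A bond wire lost, Axle counter is down, Cable lost, Emergency track relay offline, Inboard signal lamp lost, Insulated joint stuck, Main lamp driver fails, Power supply 2 is out}.

3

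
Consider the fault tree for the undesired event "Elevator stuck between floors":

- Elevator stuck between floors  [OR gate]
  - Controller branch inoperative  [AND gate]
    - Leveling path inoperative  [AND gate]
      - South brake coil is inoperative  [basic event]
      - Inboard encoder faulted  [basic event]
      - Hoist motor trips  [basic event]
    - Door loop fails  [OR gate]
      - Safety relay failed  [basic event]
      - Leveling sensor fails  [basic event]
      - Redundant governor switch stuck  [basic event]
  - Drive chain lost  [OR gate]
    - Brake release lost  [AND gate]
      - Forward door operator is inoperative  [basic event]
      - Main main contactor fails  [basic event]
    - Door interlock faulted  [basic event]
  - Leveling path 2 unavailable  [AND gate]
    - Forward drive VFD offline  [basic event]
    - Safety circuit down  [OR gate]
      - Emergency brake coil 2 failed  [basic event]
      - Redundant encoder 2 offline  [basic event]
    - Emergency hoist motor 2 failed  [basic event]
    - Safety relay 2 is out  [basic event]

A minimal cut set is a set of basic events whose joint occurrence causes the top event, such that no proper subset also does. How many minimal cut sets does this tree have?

Leveling path inoperative [AND]: one cut set from each child combined → 1 × 1 × 1 = 1 cut set(s).
Door loop fails [OR]: union of children's cut sets → 3 cut set(s).
Controller branch inoperative [AND]: one cut set from each child combined → 1 × 3 = 3 cut set(s).
Brake release lost [AND]: one cut set from each child combined → 1 × 1 = 1 cut set(s).
Drive chain lost [OR]: union of children's cut sets → 2 cut set(s).
Safety circuit down [OR]: union of children's cut sets → 2 cut set(s).
Leveling path 2 unavailable [AND]: one cut set from each child combined → 1 × 2 × 1 × 1 = 2 cut set(s).
Elevator stuck between floors [OR]: union of children's cut sets → 7 cut set(s).
Minimal cut sets: {Hoist motor trips, Inboard encoder faulted, Safety relay failed, South brake coil is inoperative}; {Hoist motor trips, Inboard encoder faulted, Leveling sensor fails, South brake coil is inoperative}; {Hoist motor trips, Inboard encoder faulted, Redundant governor switch stuck, South brake coil is inoperative}; {Forward door operator is inoperative, Main main contactor fails}; {Door interlock faulted}; {Emergency brake coil 2 failed, Emergency hoist motor 2 failed, Forward drive VFD offline, Safety relay 2 is out}; {Emergency hoist motor 2 failed, Forward drive VFD offline, Redundant encoder 2 offline, Safety relay 2 is out}.

7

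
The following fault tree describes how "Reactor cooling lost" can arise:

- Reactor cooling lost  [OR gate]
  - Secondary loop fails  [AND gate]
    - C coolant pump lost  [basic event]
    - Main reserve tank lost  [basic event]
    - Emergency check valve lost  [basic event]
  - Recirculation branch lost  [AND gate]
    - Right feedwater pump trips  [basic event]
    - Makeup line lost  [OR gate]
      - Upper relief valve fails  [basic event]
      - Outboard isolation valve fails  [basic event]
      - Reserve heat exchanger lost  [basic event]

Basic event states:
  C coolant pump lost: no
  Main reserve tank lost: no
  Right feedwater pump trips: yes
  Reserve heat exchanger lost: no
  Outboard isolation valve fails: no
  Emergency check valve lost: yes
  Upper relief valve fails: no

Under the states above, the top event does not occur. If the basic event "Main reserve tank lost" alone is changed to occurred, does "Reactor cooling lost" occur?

Counterfactual: set "Main reserve tank lost" to occurred.
Secondary loop fails [AND]: C coolant pump lost=not, Main reserve tank lost=occurs, Emergency check valve lost=occurs → not all inputs occur → does not occur.
Makeup line lost [OR]: Upper relief valve fails=not, Outboard isolation valve fails=not, Reserve heat exchanger lost=not → no input occurs → does not occur.
Recirculation branch lost [AND]: Right feedwater pump trips=occurs, Makeup line lost=not → not all inputs occur → does not occur.
Reactor cooling lost [OR]: Secondary loop fails=not, Recirculation branch lost=not → no input occurs → does not occur.

No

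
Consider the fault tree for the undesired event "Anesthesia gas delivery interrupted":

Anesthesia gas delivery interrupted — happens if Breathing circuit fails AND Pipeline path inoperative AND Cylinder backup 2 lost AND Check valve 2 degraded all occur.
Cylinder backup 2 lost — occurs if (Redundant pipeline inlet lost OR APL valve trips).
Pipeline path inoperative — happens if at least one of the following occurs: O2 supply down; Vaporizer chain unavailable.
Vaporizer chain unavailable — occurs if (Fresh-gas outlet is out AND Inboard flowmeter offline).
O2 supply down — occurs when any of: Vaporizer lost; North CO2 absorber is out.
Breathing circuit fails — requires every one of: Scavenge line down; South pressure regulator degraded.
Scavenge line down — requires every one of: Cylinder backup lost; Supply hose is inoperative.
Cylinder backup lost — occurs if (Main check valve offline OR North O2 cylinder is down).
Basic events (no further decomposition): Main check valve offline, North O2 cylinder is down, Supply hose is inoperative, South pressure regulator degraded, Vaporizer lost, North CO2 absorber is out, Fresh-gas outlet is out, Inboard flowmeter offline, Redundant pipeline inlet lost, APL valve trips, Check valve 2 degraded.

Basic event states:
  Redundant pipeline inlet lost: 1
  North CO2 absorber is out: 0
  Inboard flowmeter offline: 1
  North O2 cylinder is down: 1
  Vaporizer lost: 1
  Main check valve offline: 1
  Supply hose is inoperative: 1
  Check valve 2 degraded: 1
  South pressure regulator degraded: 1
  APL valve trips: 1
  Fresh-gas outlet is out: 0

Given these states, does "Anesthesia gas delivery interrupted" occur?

Yes

Cylinder backup lost [OR]: Main check valve offline=occurs, North O2 cylinder is down=occurs → at least one input occurs → occurs.
Scavenge line down [AND]: Cylinder backup lost=occurs, Supply hose is inoperative=occurs → all inputs occur → occurs.
Breathing circuit fails [AND]: Scavenge line down=occurs, South pressure regulator degraded=occurs → all inputs occur → occurs.
O2 supply down [OR]: Vaporizer lost=occurs, North CO2 absorber is out=not → at least one input occurs → occurs.
Vaporizer chain unavailable [AND]: Fresh-gas outlet is out=not, Inboard flowmeter offline=occurs → not all inputs occur → does not occur.
Pipeline path inoperative [OR]: O2 supply down=occurs, Vaporizer chain unavailable=not → at least one input occurs → occurs.
Cylinder backup 2 lost [OR]: Redundant pipeline inlet lost=occurs, APL valve trips=occurs → at least one input occurs → occurs.
Anesthesia gas delivery interrupted [AND]: Breathing circuit fails=occurs, Pipeline path inoperative=occurs, Cylinder backup 2 lost=occurs, Check valve 2 degraded=occurs → all inputs occur → occurs.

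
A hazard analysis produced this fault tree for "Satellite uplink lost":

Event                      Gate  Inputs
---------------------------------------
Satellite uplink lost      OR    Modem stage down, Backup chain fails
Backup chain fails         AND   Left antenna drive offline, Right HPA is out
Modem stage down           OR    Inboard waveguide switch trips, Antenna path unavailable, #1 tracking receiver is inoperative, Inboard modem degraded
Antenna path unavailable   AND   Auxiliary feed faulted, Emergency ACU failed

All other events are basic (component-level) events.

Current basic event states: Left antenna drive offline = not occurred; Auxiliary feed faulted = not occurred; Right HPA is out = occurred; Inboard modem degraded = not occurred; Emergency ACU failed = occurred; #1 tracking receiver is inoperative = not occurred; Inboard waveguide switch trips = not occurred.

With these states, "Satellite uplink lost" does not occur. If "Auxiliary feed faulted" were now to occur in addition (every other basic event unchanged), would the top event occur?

Counterfactual: set "Auxiliary feed faulted" to occurred.
Antenna path unavailable [AND]: Auxiliary feed faulted=occurs, Emergency ACU failed=occurs → all inputs occur → occurs.
Modem stage down [OR]: Inboard waveguide switch trips=not, Antenna path unavailable=occurs, #1 tracking receiver is inoperative=not, Inboard modem degraded=not → at least one input occurs → occurs.
Backup chain fails [AND]: Left antenna drive offline=not, Right HPA is out=occurs → not all inputs occur → does not occur.
Satellite uplink lost [OR]: Modem stage down=occurs, Backup chain fails=not → at least one input occurs → occurs.

Yes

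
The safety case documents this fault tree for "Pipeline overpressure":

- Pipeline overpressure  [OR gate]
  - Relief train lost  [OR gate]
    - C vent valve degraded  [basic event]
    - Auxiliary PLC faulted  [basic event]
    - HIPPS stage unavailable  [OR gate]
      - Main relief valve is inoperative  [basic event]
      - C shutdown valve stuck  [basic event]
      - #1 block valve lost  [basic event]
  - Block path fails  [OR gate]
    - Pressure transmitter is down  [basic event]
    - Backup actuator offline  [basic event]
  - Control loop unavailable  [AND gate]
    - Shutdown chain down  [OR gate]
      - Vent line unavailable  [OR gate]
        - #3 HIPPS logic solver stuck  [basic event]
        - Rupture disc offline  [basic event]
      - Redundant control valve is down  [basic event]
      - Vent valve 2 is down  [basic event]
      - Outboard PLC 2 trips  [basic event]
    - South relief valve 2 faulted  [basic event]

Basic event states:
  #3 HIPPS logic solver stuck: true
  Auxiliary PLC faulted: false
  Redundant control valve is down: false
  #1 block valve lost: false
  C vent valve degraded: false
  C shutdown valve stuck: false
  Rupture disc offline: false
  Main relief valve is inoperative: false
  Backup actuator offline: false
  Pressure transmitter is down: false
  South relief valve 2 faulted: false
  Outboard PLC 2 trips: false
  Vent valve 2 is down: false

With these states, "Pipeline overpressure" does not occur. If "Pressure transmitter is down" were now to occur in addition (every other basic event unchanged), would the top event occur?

Counterfactual: set "Pressure transmitter is down" to occurred.
HIPPS stage unavailable [OR]: Main relief valve is inoperative=not, C shutdown valve stuck=not, #1 block valve lost=not → no input occurs → does not occur.
Relief train lost [OR]: C vent valve degraded=not, Auxiliary PLC faulted=not, HIPPS stage unavailable=not → no input occurs → does not occur.
Block path fails [OR]: Pressure transmitter is down=occurs, Backup actuator offline=not → at least one input occurs → occurs.
Vent line unavailable [OR]: #3 HIPPS logic solver stuck=occurs, Rupture disc offline=not → at least one input occurs → occurs.
Shutdown chain down [OR]: Vent line unavailable=occurs, Redundant control valve is down=not, Vent valve 2 is down=not, Outboard PLC 2 trips=not → at least one input occurs → occurs.
Control loop unavailable [AND]: Shutdown chain down=occurs, South relief valve 2 faulted=not → not all inputs occur → does not occur.
Pipeline overpressure [OR]: Relief train lost=not, Block path fails=occurs, Control loop unavailable=not → at least one input occurs → occurs.

Yes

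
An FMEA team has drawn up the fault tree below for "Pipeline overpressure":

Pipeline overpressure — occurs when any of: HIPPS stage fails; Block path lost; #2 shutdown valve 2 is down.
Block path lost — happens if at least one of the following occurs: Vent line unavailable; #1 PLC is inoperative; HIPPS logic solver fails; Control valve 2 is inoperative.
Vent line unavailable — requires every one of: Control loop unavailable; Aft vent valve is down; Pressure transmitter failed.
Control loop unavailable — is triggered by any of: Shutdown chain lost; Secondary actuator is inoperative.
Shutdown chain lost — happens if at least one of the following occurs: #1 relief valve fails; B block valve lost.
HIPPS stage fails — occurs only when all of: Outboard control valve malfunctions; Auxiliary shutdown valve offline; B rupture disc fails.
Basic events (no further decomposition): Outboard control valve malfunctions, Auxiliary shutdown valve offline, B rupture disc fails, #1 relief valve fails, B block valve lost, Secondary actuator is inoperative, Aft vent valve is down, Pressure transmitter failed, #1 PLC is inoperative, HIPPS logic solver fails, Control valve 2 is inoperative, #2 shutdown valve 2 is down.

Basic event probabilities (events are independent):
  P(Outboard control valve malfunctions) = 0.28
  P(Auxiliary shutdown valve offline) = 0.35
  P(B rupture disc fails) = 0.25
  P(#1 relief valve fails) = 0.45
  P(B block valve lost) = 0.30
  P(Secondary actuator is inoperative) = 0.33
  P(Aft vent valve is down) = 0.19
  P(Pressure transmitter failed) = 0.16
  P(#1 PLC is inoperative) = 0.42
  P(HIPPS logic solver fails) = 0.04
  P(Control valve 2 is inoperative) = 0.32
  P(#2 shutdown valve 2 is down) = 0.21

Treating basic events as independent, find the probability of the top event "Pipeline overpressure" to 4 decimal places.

0.7148

P(HIPPS stage fails) [AND] = 0.28 × 0.35 × 0.25 = 0.024500
P(Shutdown chain lost) [OR] = 1 − (1−0.45) × (1−0.30) = 0.615000
P(Control loop unavailable) [OR] = 1 − (1−0.615000) × (1−0.33) = 0.742050
P(Vent line unavailable) [AND] = 0.742050 × 0.19 × 0.16 = 0.022558
P(Block path lost) [OR] = 1 − (1−0.022558) × (1−0.42) × (1−0.04) × (1−0.32) = 0.629917
P(Pipeline overpressure) [OR] = 1 − (1−0.024500) × (1−0.629917) × (1−0.21) = 0.714797
Rounded to 4 decimal places: P(Pipeline overpressure) ≈ 0.7148.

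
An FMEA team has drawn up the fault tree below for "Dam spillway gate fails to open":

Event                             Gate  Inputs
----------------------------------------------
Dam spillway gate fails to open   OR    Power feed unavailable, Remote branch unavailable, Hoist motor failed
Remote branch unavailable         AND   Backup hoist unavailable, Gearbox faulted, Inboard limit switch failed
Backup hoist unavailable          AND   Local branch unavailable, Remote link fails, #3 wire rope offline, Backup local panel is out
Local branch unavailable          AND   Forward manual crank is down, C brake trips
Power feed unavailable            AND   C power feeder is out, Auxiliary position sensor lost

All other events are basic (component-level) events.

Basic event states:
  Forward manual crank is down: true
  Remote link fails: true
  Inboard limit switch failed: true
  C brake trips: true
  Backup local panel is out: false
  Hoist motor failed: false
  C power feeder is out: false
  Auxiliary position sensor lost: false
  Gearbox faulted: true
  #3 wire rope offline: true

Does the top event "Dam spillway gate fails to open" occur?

Power feed unavailable [AND]: C power feeder is out=not, Auxiliary position sensor lost=not → not all inputs occur → does not occur.
Local branch unavailable [AND]: Forward manual crank is down=occurs, C brake trips=occurs → all inputs occur → occurs.
Backup hoist unavailable [AND]: Local branch unavailable=occurs, Remote link fails=occurs, #3 wire rope offline=occurs, Backup local panel is out=not → not all inputs occur → does not occur.
Remote branch unavailable [AND]: Backup hoist unavailable=not, Gearbox faulted=occurs, Inboard limit switch failed=occurs → not all inputs occur → does not occur.
Dam spillway gate fails to open [OR]: Power feed unavailable=not, Remote branch unavailable=not, Hoist motor failed=not → no input occurs → does not occur.

No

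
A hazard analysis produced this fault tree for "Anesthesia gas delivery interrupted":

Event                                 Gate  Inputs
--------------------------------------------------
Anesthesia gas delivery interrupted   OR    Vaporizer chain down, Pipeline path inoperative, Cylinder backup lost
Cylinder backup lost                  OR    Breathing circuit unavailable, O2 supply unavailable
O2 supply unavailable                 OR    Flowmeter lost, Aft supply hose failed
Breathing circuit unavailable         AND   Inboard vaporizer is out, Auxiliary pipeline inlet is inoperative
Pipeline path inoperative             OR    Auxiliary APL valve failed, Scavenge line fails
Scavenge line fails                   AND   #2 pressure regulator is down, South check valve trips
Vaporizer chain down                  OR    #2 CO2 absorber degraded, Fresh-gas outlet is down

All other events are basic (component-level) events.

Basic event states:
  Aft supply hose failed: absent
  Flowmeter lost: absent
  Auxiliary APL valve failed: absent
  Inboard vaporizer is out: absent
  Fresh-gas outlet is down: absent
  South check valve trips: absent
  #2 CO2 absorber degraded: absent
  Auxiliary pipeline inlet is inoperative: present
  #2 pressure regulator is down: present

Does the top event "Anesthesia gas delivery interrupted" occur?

Vaporizer chain down [OR]: #2 CO2 absorber degraded=not, Fresh-gas outlet is down=not → no input occurs → does not occur.
Scavenge line fails [AND]: #2 pressure regulator is down=occurs, South check valve trips=not → not all inputs occur → does not occur.
Pipeline path inoperative [OR]: Auxiliary APL valve failed=not, Scavenge line fails=not → no input occurs → does not occur.
Breathing circuit unavailable [AND]: Inboard vaporizer is out=not, Auxiliary pipeline inlet is inoperative=occurs → not all inputs occur → does not occur.
O2 supply unavailable [OR]: Flowmeter lost=not, Aft supply hose failed=not → no input occurs → does not occur.
Cylinder backup lost [OR]: Breathing circuit unavailable=not, O2 supply unavailable=not → no input occurs → does not occur.
Anesthesia gas delivery interrupted [OR]: Vaporizer chain down=not, Pipeline path inoperative=not, Cylinder backup lost=not → no input occurs → does not occur.

No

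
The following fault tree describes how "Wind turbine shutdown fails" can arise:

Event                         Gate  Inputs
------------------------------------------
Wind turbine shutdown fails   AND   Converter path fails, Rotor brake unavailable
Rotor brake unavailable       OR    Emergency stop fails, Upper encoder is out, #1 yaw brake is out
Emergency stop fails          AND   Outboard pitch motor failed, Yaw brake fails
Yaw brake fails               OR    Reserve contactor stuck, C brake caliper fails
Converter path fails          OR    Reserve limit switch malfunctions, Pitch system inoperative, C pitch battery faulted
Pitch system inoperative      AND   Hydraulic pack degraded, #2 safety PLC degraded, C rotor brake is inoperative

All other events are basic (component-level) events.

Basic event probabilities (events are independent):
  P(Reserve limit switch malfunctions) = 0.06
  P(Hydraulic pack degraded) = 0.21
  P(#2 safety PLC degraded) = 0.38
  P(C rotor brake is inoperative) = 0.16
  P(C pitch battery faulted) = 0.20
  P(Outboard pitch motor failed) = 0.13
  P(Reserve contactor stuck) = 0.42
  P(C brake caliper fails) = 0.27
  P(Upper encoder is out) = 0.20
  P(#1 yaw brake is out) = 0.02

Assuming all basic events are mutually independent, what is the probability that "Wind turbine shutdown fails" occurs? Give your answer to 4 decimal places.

P(Pitch system inoperative) [AND] = 0.21 × 0.38 × 0.16 = 0.012768
P(Converter path fails) [OR] = 1 − (1−0.06) × (1−0.012768) × (1−0.20) = 0.257602
P(Yaw brake fails) [OR] = 1 − (1−0.42) × (1−0.27) = 0.576600
P(Emergency stop fails) [AND] = 0.13 × 0.576600 = 0.074958
P(Rotor brake unavailable) [OR] = 1 − (1−0.074958) × (1−0.20) × (1−0.02) = 0.274767
P(Wind turbine shutdown fails) [AND] = 0.257602 × 0.274767 = 0.070781
Rounded to 4 decimal places: P(Wind turbine shutdown fails) ≈ 0.0708.

0.0708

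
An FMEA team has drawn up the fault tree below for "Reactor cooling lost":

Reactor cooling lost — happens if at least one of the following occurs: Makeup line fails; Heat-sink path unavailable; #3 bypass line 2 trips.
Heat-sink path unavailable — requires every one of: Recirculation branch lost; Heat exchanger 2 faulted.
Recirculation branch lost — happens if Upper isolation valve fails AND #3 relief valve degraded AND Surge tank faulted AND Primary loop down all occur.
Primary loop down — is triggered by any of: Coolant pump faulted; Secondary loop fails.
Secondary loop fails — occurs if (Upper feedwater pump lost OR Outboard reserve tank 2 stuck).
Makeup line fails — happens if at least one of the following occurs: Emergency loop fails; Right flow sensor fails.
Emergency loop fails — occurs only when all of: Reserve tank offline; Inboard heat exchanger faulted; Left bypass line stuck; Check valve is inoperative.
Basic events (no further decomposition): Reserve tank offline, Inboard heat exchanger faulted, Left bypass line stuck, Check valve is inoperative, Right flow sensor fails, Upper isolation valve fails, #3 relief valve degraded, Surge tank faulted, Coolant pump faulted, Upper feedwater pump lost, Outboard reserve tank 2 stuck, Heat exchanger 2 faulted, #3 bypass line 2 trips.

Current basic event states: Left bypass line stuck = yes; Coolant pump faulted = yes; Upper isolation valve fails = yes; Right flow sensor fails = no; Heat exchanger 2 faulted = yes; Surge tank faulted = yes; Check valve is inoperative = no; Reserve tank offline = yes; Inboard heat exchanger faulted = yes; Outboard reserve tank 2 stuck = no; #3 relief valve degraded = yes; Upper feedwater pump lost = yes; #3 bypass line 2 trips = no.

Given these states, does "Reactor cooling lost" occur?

Emergency loop fails [AND]: Reserve tank offline=occurs, Inboard heat exchanger faulted=occurs, Left bypass line stuck=occurs, Check valve is inoperative=not → not all inputs occur → does not occur.
Makeup line fails [OR]: Emergency loop fails=not, Right flow sensor fails=not → no input occurs → does not occur.
Secondary loop fails [OR]: Upper feedwater pump lost=occurs, Outboard reserve tank 2 stuck=not → at least one input occurs → occurs.
Primary loop down [OR]: Coolant pump faulted=occurs, Secondary loop fails=occurs → at least one input occurs → occurs.
Recirculation branch lost [AND]: Upper isolation valve fails=occurs, #3 relief valve degraded=occurs, Surge tank faulted=occurs, Primary loop down=occurs → all inputs occur → occurs.
Heat-sink path unavailable [AND]: Recirculation branch lost=occurs, Heat exchanger 2 faulted=occurs → all inputs occur → occurs.
Reactor cooling lost [OR]: Makeup line fails=not, Heat-sink path unavailable=occurs, #3 bypass line 2 trips=not → at least one input occurs → occurs.

Yes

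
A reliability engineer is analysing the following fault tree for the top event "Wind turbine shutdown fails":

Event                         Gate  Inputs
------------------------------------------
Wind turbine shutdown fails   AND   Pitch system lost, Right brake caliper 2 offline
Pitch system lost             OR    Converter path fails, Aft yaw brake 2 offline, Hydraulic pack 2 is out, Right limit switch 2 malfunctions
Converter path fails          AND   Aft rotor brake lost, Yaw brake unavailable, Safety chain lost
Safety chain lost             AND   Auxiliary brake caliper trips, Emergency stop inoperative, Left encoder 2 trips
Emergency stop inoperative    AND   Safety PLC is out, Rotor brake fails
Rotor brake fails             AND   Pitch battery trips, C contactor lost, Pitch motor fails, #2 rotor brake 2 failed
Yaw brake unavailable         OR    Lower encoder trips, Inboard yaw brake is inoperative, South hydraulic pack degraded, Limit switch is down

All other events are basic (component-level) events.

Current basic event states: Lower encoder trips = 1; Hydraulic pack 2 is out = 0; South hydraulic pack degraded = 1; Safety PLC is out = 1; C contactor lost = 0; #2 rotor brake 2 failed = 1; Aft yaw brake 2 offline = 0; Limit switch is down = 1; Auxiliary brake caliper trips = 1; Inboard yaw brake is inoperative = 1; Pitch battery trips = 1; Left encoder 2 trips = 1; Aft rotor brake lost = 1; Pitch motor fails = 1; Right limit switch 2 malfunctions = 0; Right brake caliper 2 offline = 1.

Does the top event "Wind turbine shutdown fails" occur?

No

Yaw brake unavailable [OR]: Lower encoder trips=occurs, Inboard yaw brake is inoperative=occurs, South hydraulic pack degraded=occurs, Limit switch is down=occurs → at least one input occurs → occurs.
Rotor brake fails [AND]: Pitch battery trips=occurs, C contactor lost=not, Pitch motor fails=occurs, #2 rotor brake 2 failed=occurs → not all inputs occur → does not occur.
Emergency stop inoperative [AND]: Safety PLC is out=occurs, Rotor brake fails=not → not all inputs occur → does not occur.
Safety chain lost [AND]: Auxiliary brake caliper trips=occurs, Emergency stop inoperative=not, Left encoder 2 trips=occurs → not all inputs occur → does not occur.
Converter path fails [AND]: Aft rotor brake lost=occurs, Yaw brake unavailable=occurs, Safety chain lost=not → not all inputs occur → does not occur.
Pitch system lost [OR]: Converter path fails=not, Aft yaw brake 2 offline=not, Hydraulic pack 2 is out=not, Right limit switch 2 malfunctions=not → no input occurs → does not occur.
Wind turbine shutdown fails [AND]: Pitch system lost=not, Right brake caliper 2 offline=occurs → not all inputs occur → does not occur.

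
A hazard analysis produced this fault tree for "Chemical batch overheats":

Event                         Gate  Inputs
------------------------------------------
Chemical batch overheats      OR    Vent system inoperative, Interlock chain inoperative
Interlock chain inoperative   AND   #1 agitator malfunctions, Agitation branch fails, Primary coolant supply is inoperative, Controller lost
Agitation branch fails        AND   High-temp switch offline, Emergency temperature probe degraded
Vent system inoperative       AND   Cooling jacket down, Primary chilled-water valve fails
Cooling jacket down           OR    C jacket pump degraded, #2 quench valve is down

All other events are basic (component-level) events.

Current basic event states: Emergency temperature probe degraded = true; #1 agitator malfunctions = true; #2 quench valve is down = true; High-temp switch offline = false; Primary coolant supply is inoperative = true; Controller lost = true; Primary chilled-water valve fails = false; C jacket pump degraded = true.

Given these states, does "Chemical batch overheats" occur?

Cooling jacket down [OR]: C jacket pump degraded=occurs, #2 quench valve is down=occurs → at least one input occurs → occurs.
Vent system inoperative [AND]: Cooling jacket down=occurs, Primary chilled-water valve fails=not → not all inputs occur → does not occur.
Agitation branch fails [AND]: High-temp switch offline=not, Emergency temperature probe degraded=occurs → not all inputs occur → does not occur.
Interlock chain inoperative [AND]: #1 agitator malfunctions=occurs, Agitation branch fails=not, Primary coolant supply is inoperative=occurs, Controller lost=occurs → not all inputs occur → does not occur.
Chemical batch overheats [OR]: Vent system inoperative=not, Interlock chain inoperative=not → no input occurs → does not occur.

No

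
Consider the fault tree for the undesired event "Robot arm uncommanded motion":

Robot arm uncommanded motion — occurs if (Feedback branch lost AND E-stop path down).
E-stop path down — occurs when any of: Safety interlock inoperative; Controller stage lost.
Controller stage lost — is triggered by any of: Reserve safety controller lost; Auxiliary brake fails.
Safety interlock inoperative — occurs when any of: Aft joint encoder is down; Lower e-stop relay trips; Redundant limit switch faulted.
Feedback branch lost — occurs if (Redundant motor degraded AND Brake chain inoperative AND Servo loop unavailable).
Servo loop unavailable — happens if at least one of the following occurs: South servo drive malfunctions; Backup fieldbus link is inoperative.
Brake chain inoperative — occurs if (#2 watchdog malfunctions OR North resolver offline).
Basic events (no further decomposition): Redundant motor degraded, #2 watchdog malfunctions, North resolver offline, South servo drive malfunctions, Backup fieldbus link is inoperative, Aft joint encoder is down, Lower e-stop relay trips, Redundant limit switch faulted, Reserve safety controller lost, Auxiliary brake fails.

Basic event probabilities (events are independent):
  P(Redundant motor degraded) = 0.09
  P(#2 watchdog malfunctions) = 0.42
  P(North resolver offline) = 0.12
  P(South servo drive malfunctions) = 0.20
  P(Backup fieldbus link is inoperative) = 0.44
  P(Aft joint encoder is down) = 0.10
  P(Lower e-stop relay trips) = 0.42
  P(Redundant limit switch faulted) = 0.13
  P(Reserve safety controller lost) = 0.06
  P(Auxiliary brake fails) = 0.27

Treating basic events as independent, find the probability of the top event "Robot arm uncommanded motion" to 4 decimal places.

P(Brake chain inoperative) [OR] = 1 − (1−0.42) × (1−0.12) = 0.489600
P(Servo loop unavailable) [OR] = 1 − (1−0.20) × (1−0.44) = 0.552000
P(Feedback branch lost) [AND] = 0.09 × 0.489600 × 0.552000 = 0.024323
P(Safety interlock inoperative) [OR] = 1 − (1−0.10) × (1−0.42) × (1−0.13) = 0.545860
P(Controller stage lost) [OR] = 1 − (1−0.06) × (1−0.27) = 0.313800
P(E-stop path down) [OR] = 1 − (1−0.545860) × (1−0.313800) = 0.688369
P(Robot arm uncommanded motion) [AND] = 0.024323 × 0.688369 = 0.016743
Rounded to 4 decimal places: P(Robot arm uncommanded motion) ≈ 0.0167.

0.0167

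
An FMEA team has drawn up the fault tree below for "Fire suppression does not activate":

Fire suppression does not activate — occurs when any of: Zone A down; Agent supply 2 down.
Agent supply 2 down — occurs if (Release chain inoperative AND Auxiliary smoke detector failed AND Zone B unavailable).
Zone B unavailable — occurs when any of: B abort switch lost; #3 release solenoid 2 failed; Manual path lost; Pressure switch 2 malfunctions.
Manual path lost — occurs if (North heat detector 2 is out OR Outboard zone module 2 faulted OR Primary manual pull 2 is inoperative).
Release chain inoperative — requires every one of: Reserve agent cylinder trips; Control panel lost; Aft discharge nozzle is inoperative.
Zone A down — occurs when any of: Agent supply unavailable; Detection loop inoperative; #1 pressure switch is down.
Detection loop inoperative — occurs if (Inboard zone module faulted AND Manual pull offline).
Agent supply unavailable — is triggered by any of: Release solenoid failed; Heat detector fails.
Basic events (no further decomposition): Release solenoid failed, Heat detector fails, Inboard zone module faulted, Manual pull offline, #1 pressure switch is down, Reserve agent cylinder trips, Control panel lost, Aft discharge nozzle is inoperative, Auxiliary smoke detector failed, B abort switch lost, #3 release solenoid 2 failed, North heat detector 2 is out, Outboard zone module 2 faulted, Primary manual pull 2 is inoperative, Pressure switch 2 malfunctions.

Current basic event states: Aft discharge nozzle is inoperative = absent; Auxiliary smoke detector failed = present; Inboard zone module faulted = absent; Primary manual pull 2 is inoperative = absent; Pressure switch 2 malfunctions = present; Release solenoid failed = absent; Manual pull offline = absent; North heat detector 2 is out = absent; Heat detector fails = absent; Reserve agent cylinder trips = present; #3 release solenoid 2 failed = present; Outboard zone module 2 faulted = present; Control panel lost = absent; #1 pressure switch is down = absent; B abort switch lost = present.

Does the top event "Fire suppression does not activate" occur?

Agent supply unavailable [OR]: Release solenoid failed=not, Heat detector fails=not → no input occurs → does not occur.
Detection loop inoperative [AND]: Inboard zone module faulted=not, Manual pull offline=not → not all inputs occur → does not occur.
Zone A down [OR]: Agent supply unavailable=not, Detection loop inoperative=not, #1 pressure switch is down=not → no input occurs → does not occur.
Release chain inoperative [AND]: Reserve agent cylinder trips=occurs, Control panel lost=not, Aft discharge nozzle is inoperative=not → not all inputs occur → does not occur.
Manual path lost [OR]: North heat detector 2 is out=not, Outboard zone module 2 faulted=occurs, Primary manual pull 2 is inoperative=not → at least one input occurs → occurs.
Zone B unavailable [OR]: B abort switch lost=occurs, #3 release solenoid 2 failed=occurs, Manual path lost=occurs, Pressure switch 2 malfunctions=occurs → at least one input occurs → occurs.
Agent supply 2 down [AND]: Release chain inoperative=not, Auxiliary smoke detector failed=occurs, Zone B unavailable=occurs → not all inputs occur → does not occur.
Fire suppression does not activate [OR]: Zone A down=not, Agent supply 2 down=not → no input occurs → does not occur.

No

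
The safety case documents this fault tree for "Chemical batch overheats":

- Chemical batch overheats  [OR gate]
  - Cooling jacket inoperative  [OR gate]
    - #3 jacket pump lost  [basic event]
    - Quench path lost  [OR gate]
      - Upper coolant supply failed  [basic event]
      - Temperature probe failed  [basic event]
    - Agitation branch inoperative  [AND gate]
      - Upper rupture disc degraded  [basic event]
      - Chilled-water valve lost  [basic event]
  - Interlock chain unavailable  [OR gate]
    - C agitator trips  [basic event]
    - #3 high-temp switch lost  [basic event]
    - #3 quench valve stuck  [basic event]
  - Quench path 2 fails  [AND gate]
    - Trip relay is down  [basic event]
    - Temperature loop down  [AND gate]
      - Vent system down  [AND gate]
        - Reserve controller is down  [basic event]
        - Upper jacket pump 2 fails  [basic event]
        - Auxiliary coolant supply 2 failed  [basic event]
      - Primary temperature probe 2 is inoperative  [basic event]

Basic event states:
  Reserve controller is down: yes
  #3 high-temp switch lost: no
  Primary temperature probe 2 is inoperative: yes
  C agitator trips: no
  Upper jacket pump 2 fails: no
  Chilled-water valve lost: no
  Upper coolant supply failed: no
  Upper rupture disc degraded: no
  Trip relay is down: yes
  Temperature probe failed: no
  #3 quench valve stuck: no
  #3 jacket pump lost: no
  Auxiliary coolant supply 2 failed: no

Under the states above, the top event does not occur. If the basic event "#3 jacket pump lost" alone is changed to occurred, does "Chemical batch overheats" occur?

Counterfactual: set "#3 jacket pump lost" to occurred.
Quench path lost [OR]: Upper coolant supply failed=not, Temperature probe failed=not → no input occurs → does not occur.
Agitation branch inoperative [AND]: Upper rupture disc degraded=not, Chilled-water valve lost=not → not all inputs occur → does not occur.
Cooling jacket inoperative [OR]: #3 jacket pump lost=occurs, Quench path lost=not, Agitation branch inoperative=not → at least one input occurs → occurs.
Interlock chain unavailable [OR]: C agitator trips=not, #3 high-temp switch lost=not, #3 quench valve stuck=not → no input occurs → does not occur.
Vent system down [AND]: Reserve controller is down=occurs, Upper jacket pump 2 fails=not, Auxiliary coolant supply 2 failed=not → not all inputs occur → does not occur.
Temperature loop down [AND]: Vent system down=not, Primary temperature probe 2 is inoperative=occurs → not all inputs occur → does not occur.
Quench path 2 fails [AND]: Trip relay is down=occurs, Temperature loop down=not → not all inputs occur → does not occur.
Chemical batch overheats [OR]: Cooling jacket inoperative=occurs, Interlock chain unavailable=not, Quench path 2 fails=not → at least one input occurs → occurs.

Yes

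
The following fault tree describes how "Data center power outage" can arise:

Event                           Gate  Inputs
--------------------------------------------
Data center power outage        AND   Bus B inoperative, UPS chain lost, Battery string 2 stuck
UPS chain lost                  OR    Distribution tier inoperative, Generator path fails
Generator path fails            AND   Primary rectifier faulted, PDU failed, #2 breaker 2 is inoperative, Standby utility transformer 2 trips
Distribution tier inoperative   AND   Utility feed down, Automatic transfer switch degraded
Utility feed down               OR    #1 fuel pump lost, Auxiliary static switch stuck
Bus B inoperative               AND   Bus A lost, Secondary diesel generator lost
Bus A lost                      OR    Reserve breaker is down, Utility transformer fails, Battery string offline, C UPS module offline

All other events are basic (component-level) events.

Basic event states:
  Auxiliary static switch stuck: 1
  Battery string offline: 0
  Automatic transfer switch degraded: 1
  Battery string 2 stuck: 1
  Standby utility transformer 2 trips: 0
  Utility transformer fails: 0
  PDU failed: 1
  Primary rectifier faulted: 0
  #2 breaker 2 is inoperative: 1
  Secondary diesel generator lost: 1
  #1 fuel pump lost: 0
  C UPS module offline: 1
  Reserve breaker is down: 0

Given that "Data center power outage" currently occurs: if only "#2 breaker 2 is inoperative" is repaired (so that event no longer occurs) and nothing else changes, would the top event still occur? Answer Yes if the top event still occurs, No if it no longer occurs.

Yes

Counterfactual: set "#2 breaker 2 is inoperative" to not occurred.
Bus A lost [OR]: Reserve breaker is down=not, Utility transformer fails=not, Battery string offline=not, C UPS module offline=occurs → at least one input occurs → occurs.
Bus B inoperative [AND]: Bus A lost=occurs, Secondary diesel generator lost=occurs → all inputs occur → occurs.
Utility feed down [OR]: #1 fuel pump lost=not, Auxiliary static switch stuck=occurs → at least one input occurs → occurs.
Distribution tier inoperative [AND]: Utility feed down=occurs, Automatic transfer switch degraded=occurs → all inputs occur → occurs.
Generator path fails [AND]: Primary rectifier faulted=not, PDU failed=occurs, #2 breaker 2 is inoperative=not, Standby utility transformer 2 trips=not → not all inputs occur → does not occur.
UPS chain lost [OR]: Distribution tier inoperative=occurs, Generator path fails=not → at least one input occurs → occurs.
Data center power outage [AND]: Bus B inoperative=occurs, UPS chain lost=occurs, Battery string 2 stuck=occurs → all inputs occur → occurs.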